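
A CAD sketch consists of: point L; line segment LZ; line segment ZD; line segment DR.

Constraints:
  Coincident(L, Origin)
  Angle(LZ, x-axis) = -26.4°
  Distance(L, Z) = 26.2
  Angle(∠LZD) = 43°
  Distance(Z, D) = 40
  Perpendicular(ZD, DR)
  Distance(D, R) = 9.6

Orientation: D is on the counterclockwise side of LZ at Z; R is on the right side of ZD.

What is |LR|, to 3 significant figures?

34.5

∠LZD = 43.0°, so ZD runs at -26.4° + (180° − 43.0°) = 111° from the x-axis; with |ZD| = 40.0, D = Z + 40.0·(cos 111°, sin 111°) = (9.39, 25.8). ZD is perpendicular to DR; with |DR| = 9.6 on the right of ZD, R = D + 9.6·(0.936, 0.352) = (18.4, 29.2). Then |LR| = |R − L| = 34.5.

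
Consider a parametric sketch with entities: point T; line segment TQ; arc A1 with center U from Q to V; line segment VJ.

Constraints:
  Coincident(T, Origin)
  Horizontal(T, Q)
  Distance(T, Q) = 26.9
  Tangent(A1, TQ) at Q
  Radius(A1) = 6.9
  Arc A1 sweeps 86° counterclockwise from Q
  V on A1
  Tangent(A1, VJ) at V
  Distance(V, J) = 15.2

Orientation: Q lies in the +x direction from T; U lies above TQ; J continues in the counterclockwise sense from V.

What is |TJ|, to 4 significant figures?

40.99

On A1, Q sits at bearing -90° from U; an 86° counterclockwise sweep puts V at bearing -4°, so V = U + 6.9·(cos -4°, sin -4°) = (33.78, 6.419). Tangency of A1 to VJ means the radius UV is perpendicular to VJ, so VJ runs along (−sin -4°, cos -4°); with |VJ| = 15.2, J = (34.84, 21.58). Then |TJ| = |J − T| = 40.99.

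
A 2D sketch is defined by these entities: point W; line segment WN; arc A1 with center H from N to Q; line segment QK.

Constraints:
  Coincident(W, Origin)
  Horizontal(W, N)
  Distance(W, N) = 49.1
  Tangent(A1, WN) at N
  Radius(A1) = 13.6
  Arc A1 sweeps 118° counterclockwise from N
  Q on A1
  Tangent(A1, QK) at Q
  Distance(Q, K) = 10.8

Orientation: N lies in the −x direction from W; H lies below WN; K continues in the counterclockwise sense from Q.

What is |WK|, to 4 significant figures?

63.34

On A1, N sits at bearing 90° from H; a 118° counterclockwise sweep puts Q at bearing 208°, so Q = H + 13.6·(cos 208°, sin 208°) = (-61.11, -19.98). Tangency of A1 to QK means the radius HQ is perpendicular to QK, so QK runs along (−sin 208°, cos 208°); with |QK| = 10.8, K = (-56.04, -29.52). Then |WK| = |K − W| = 63.34.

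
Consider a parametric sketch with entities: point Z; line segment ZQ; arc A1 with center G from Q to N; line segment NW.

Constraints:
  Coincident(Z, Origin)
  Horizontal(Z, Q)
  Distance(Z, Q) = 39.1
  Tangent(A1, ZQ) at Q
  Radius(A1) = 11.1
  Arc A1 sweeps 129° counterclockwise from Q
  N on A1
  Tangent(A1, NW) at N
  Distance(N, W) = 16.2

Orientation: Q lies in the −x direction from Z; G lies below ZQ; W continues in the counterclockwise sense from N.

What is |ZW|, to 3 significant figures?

48.5

On A1, Q sits at bearing 90° from G; a 129° counterclockwise sweep puts N at bearing 219°, so N = G + 11.1·(cos 219°, sin 219°) = (-47.7, -18.1). Since A1 is tangent to NW there, GN ⟂ NW, so NW runs along (−sin 219°, cos 219°); with |NW| = 16.2, W = (-37.5, -30.7). Then |ZW| = |W − Z| = 48.5.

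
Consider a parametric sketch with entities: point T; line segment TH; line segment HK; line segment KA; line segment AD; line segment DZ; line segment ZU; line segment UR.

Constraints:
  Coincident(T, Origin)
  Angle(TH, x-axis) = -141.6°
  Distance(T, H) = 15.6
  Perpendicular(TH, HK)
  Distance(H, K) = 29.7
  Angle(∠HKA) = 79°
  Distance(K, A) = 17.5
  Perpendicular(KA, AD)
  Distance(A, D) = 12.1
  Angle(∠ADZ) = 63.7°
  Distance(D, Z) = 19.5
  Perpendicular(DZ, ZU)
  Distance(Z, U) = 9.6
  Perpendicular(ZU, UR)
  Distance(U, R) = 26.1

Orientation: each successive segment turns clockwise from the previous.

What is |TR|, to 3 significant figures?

20.9

T is at the origin; TH runs at -141.6° with length 15.6, so H = (-12.2, -9.69). TH ⟂ HK, so HK runs at 128°; with |HK| = 29.7, K = (-30.7, 13.6). ∠HKA = 79.0° gives KA at 27.4° from the x-axis; with |KA| = 17.5, A = (-15.1, 21.6). The perpendicularity gives AD at right angles to KA, so AD runs at -62.6°; with |AD| = 12.1, D = (-9.57, 10.9). ∠ADZ = 63.7° gives DZ at -179° from the x-axis; with |DZ| = 19.5, Z = (-29.1, 10.5). DZ ⟂ ZU, so ZU runs at 91.1°; with |ZU| = 9.6, U = (-29.2, 20.1). The perpendicularity gives UR at right angles to ZU, so UR runs at 1.10°; with |UR| = 26.1, R = (-3.15, 20.6). Then |TR| = |R − T| = 20.9.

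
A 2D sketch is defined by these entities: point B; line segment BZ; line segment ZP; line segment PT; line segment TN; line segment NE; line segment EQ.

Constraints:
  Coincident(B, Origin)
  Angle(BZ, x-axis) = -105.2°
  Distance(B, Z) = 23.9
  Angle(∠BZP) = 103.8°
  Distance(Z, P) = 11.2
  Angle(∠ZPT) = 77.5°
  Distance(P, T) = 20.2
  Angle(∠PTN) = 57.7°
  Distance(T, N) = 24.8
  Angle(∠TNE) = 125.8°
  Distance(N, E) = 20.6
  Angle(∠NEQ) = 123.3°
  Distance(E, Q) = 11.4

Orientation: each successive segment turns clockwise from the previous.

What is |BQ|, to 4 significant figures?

46.79

B is at the origin; BZ runs at -105.2° with length 23.9, so Z = (-6.266, -23.06). ∠BZP = 103.8° gives ZP at 178.6° from the x-axis; with |ZP| = 11.2, P = (-17.46, -22.79). ∠ZPT = 77.5° gives PT at 76.10° from the x-axis; with |PT| = 20.2, T = (-12.61, -3.182). ∠PTN = 57.7° gives TN at -46.20° from the x-axis; with |TN| = 24.8, N = (4.555, -21.08). ∠TNE = 125.8° gives NE at -100.4° from the x-axis; with |NE| = 20.6, E = (0.8361, -41.34). ∠NEQ = 123.3° gives EQ at -157.1° from the x-axis; with |EQ| = 11.4, Q = (-9.665, -45.78). Then |BQ| = |Q − B| = 46.79.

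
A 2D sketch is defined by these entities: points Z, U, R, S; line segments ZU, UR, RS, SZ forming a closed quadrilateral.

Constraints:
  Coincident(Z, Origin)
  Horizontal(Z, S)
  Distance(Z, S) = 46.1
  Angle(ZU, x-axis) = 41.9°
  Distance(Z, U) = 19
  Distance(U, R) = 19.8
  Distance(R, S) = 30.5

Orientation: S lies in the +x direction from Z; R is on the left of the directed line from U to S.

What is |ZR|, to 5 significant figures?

38.795

Checks: |UR| = 19.80 ✓; |RS| = 30.50 ✓.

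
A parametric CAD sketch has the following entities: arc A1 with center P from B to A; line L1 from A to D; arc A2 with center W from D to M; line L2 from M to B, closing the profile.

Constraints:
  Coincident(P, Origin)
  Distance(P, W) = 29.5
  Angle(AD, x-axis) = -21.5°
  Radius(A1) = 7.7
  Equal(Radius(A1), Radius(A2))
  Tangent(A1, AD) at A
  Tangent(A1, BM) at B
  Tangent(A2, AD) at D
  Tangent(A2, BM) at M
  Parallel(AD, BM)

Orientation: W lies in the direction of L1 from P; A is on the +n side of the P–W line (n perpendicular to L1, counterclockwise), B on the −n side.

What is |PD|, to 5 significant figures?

30.488

The slot axis is L1's direction at -21.5°, so u = (cos -21.5°, sin -21.5°) = (0.93042, -0.36650) and n = (−sin -21.5°, cos -21.5°) = (0.36650, 0.93042). P is at the origin and W lies 29.5 along u from P, so W = 29.5·u = (27.447, -10.812). Tangency of A1 to both parallel lines with radius 7.7 puts A and B at P ± 7.7·n: A = (2.8221, 7.1642), B = (-2.8221, -7.1642). Equal radii place D and M the same way about W: D = W + 7.7·n = (30.269, -3.6476), M = W − 7.7·n = (24.625, -17.976). Then |PD| = |D − P| = 30.488.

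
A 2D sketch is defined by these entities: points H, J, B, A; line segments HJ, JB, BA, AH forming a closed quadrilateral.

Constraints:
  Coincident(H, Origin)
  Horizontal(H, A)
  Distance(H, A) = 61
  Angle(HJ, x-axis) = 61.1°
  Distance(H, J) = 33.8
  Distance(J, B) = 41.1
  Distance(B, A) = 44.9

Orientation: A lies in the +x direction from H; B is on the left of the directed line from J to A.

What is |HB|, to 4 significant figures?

70.45

Checks: |JB| = 41.10 ✓; |BA| = 44.90 ✓.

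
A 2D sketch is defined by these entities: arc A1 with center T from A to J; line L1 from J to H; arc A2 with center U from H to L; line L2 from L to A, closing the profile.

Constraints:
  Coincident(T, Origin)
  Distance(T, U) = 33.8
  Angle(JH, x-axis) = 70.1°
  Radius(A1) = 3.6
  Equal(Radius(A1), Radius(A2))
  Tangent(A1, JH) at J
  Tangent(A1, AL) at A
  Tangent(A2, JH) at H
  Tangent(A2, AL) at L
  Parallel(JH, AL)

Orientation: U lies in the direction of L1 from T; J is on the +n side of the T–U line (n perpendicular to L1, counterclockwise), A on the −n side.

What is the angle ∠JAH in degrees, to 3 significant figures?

78.0°

The slot axis is L1's direction at 70.1°, so u = (cos 70.1°, sin 70.1°) = (0.340, 0.940) and n = (−sin 70.1°, cos 70.1°) = (-0.940, 0.340). T is at the origin and U lies 33.8 along u from T, so U = 33.8·u = (11.5, 31.8). Tangency of A1 to both parallel lines with radius 3.6 puts J and A at T ± 3.6·n: J = (-3.39, 1.23), A = (3.39, -1.23). Equal radii place H and L the same way about U: H = U + 3.6·n = (8.12, 33.0), L = U − 3.6·n = (14.9, 30.6). Then cos ∠JAH = AJ·AH / (|AJ||AH|), giving 78.0°.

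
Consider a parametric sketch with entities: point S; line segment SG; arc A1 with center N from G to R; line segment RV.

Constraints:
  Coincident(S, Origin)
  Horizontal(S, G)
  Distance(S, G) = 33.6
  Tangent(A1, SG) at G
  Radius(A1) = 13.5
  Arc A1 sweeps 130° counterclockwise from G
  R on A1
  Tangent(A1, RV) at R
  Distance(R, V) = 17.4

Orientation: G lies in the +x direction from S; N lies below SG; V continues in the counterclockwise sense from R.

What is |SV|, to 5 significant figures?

49.468

S is at the origin; S and G share the same y with |SG| = 33.6 and G on the +x side, so G = (33.600, 0.0000). The tangent condition forces NG to be normal to SG, so N = G + (0, -13.5) = (33.600, -13.500). On A1, G sits at bearing 90° from N; a 130° counterclockwise sweep puts R at bearing 220°, so R = N + 13.5·(cos 220°, sin 220°) = (23.258, -22.178). A1 meets RV tangentially, so NR is at right angles to RV, so RV runs along (−sin 220°, cos 220°); with |RV| = 17.4, V = (34.443, -35.507). Then |SV| = |V − S| = 49.468.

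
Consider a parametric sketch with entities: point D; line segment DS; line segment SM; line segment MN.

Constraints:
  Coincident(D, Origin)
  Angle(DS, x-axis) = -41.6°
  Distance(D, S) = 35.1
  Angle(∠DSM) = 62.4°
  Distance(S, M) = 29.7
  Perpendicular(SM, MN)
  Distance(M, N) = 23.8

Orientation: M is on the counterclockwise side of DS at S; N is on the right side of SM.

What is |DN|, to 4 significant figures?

56.53

D is at the origin; DS runs at -41.6° with length 35.1, so S = 35.1·(cos -41.6°, sin -41.6°) = (26.25, -23.30). ∠DSM = 62.4°, so SM runs at -41.6° + (180° − 62.4°) = 76.00° from the x-axis; with |SM| = 29.7, M = S + 29.7·(cos 76.00°, sin 76.00°) = (33.43, 5.514). SM is perpendicular to MN; with |MN| = 23.8 on the right of SM, N = M + 23.8·(0.9703, -0.2419) = (56.53, -0.2438). Then |DN| = |N − D| = 56.53.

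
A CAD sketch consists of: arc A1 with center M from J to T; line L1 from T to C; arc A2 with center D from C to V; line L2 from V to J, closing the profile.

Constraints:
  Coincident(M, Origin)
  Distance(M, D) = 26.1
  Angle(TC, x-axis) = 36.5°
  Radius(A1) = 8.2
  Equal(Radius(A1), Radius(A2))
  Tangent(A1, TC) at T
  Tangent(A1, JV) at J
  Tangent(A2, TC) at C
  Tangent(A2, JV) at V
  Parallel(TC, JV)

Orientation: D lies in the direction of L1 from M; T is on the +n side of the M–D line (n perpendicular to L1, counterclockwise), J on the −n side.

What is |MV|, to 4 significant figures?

27.36

The slot axis is L1's direction at 36.5°, so u = (cos 36.5°, sin 36.5°) = (0.8039, 0.5948) and n = (−sin 36.5°, cos 36.5°) = (-0.5948, 0.8039). M is at the origin and D lies 26.1 along u from M, so D = 26.1·u = (20.98, 15.52). Tangency of A1 to both parallel lines with radius 8.2 puts T and J at M ± 8.2·n: T = (-4.878, 6.592), J = (4.878, -6.592). Equal radii place C and V the same way about D: C = D + 8.2·n = (16.10, 22.12), V = D − 8.2·n = (25.86, 8.933). Then |MV| = |V − M| = 27.36.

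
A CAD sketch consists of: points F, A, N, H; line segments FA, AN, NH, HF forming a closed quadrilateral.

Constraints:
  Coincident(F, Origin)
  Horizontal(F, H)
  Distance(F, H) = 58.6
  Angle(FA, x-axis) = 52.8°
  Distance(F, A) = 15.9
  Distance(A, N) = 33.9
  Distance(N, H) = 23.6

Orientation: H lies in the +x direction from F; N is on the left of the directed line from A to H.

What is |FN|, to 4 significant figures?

46.65

Checks: |AN| = 33.90 ✓; |NH| = 23.60 ✓.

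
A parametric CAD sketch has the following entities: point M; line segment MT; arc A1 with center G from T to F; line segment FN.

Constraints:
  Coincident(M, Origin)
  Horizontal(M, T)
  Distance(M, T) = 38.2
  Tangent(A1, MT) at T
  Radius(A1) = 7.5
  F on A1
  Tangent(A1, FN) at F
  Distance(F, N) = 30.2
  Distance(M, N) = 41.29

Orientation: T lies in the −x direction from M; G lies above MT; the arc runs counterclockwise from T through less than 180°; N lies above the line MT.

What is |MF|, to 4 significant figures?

31.46

Checks: |GF| = 7.500 ✓; ∠(GF, FN) = 90.00° ✓; |FN| = 30.20 ✓; |MN| = 41.29 ✓.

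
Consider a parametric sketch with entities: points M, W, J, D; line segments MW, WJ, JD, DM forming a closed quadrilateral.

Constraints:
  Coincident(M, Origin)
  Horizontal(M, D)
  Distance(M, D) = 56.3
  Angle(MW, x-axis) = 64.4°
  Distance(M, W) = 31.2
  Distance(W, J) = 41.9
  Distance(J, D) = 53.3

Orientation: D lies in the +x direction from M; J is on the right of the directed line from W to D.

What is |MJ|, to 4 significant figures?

13.59

Checks: |WJ| = 41.90 ✓; |JD| = 53.30 ✓.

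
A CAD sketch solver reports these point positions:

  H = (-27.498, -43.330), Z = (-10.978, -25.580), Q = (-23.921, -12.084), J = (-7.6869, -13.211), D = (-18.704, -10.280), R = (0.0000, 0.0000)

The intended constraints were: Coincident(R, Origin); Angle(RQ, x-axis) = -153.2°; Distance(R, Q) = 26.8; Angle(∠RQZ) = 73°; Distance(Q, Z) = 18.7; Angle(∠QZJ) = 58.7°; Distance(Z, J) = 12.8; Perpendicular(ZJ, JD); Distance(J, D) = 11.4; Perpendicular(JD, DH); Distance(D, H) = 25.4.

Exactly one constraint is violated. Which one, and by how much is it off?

Distance(D, H) = 25.4 — off by 8.80.

R = (0.00, 0.00) ✓; RQ at -153.2° ✓; |RQ| = 26.80 ✓; ∠RQZ = 73.00° ✓; |QZ| = 18.70 ✓; ∠QZJ = 58.70° ✓; |ZJ| = 12.80 ✓; ∠(ZJ, JD) = 90.00° ✓; |JD| = 11.40 ✓; ∠(JD, DH) = 90.00° ✓; |DH| = 34.20 ✗.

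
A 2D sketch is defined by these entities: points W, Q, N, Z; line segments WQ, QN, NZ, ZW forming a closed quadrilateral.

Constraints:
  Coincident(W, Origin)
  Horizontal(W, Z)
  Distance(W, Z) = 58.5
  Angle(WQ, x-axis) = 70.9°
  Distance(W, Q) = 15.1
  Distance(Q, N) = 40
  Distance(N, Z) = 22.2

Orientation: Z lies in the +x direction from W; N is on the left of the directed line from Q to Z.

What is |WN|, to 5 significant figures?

48.100

Checks: |QN| = 40.00 ✓; |NZ| = 22.20 ✓.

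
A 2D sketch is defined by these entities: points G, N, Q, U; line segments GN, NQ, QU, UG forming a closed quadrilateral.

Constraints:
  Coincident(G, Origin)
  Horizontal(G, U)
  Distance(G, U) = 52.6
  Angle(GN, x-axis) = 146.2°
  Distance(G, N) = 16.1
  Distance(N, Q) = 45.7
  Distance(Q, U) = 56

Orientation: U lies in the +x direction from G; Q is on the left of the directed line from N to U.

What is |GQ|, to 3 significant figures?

46.4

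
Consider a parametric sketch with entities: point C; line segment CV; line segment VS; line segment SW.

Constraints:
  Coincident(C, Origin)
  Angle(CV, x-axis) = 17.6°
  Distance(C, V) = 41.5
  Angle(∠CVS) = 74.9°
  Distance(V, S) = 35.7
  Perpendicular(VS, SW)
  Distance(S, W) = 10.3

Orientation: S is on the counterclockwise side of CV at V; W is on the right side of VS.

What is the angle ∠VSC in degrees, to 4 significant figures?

58.15°

C is at the origin; CV runs at 17.6° with length 41.5, so V = 41.5·(cos 17.6°, sin 17.6°) = (39.56, 12.55). ∠CVS = 74.9°, so VS runs at 17.6° + (180° − 74.9°) = 122.7° from the x-axis; with |VS| = 35.7, S = V + 35.7·(cos 122.7°, sin 122.7°) = (20.27, 42.59). Then cos ∠VSC = SV·SC / (|SV||SC|), giving 58.15°.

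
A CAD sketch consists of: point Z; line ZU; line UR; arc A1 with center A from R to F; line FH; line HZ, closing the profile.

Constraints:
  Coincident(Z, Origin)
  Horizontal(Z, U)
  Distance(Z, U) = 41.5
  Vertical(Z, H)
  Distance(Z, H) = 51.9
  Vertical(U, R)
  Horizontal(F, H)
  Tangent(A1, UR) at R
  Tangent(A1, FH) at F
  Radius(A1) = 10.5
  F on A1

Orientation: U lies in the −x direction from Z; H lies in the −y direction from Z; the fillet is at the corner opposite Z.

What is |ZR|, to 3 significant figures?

58.6

Z is at the origin; ZU is horizontal with |ZU| = 41.5 and U on the −x side, so U = (-41.5, 0.00). ZH is vertical with |ZH| = 51.9 and H on the −y side, so H = (0.00, -51.9). The virtual corner opposite Z is at (-41.5, -51.9). Tangency of A1 to UR means the radius AR is perpendicular to UR and tangency of A1 to FH means the radius AF is perpendicular to FH, with radius 10.5, so the center A sits 10.5 in from both sides at A = (-31.0, -41.4). That places the tangent points at R = (-41.5, -41.4) on UR and F = (-31.0, -51.9) on FH. Then |ZR| = |R − Z| = 58.6.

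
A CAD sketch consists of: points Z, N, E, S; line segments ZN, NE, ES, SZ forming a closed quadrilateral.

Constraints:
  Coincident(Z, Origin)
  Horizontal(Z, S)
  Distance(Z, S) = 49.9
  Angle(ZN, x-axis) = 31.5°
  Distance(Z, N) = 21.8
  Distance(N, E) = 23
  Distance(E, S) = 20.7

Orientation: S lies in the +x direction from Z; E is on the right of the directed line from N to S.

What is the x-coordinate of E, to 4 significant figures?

30.84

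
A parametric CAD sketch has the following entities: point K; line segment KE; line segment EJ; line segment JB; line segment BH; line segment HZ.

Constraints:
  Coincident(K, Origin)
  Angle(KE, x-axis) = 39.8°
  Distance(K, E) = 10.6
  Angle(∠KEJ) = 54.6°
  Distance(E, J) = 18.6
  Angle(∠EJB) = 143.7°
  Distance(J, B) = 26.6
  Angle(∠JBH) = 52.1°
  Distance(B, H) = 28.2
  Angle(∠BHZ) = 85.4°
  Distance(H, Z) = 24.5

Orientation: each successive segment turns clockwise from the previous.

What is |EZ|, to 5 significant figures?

8.1670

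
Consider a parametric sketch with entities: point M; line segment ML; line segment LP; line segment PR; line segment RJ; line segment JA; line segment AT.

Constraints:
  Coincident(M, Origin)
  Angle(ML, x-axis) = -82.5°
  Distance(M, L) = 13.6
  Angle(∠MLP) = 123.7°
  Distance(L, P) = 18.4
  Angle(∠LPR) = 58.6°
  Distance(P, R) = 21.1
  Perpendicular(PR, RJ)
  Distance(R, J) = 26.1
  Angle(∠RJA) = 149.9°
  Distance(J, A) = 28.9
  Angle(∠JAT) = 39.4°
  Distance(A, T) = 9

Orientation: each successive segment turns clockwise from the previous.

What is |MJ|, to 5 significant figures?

10.065

M is at the origin; ML runs at -82.5° with length 13.6, so L = (1.7752, -13.484). ∠MLP = 123.7° gives LP at -138.80° from the x-axis; with |LP| = 18.4, P = (-12.069, -25.604). ∠LPR = 58.6° gives PR at 99.800° from the x-axis; with |PR| = 21.1, R = (-15.661, -4.8114). The perpendicularity gives RJ at right angles to PR, so RJ runs at 9.8000°; with |RJ| = 26.1, J = (10.058, -0.36896). Then |MJ| = |J − M| = 10.065.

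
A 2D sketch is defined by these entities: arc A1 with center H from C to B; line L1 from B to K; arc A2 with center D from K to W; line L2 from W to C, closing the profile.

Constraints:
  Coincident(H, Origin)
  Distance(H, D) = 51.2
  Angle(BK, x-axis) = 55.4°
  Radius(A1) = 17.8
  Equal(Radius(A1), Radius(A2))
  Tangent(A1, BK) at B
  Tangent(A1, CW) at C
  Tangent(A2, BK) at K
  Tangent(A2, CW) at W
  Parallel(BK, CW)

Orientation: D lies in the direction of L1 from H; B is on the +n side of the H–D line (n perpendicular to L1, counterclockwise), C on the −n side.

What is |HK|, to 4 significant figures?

54.21

The slot axis is L1's direction at 55.4°, so u = (cos 55.4°, sin 55.4°) = (0.5678, 0.8231) and n = (−sin 55.4°, cos 55.4°) = (-0.8231, 0.5678). H is at the origin and D lies 51.2 along u from H, so D = 51.2·u = (29.07, 42.14). Tangency of A1 to both parallel lines with radius 17.8 puts B and C at H ± 17.8·n: B = (-14.65, 10.11), C = (14.65, -10.11). Equal radii place K and W the same way about D: K = D + 17.8·n = (14.42, 52.25), W = D − 17.8·n = (43.73, 32.04). Then |HK| = |K − H| = 54.21.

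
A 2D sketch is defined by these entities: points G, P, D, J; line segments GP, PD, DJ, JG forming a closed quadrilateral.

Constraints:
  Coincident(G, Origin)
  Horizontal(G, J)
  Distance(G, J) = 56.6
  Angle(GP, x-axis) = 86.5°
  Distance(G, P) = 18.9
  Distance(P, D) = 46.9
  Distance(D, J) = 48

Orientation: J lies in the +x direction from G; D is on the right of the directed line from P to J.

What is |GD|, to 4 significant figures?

30.21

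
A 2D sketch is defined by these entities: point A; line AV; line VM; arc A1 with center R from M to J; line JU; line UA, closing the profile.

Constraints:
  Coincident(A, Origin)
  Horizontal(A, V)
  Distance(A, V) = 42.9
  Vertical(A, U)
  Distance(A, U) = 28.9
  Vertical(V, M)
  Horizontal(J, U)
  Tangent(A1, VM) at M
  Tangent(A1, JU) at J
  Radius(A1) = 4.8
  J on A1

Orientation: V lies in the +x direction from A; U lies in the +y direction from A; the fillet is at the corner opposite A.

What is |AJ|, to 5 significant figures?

47.821

The virtual corner opposite A is at (42.900, 28.900). A1 meets VM tangentially, so RM is at right angles to VM and the tangent condition forces RJ to be normal to JU, with radius 4.8, so the center R sits 4.8 in from both sides at R = (38.100, 24.100). That places the tangent points at M = (42.900, 24.100) on VM and J = (38.100, 28.900) on JU. Then |AJ| = |J − A| = 47.821.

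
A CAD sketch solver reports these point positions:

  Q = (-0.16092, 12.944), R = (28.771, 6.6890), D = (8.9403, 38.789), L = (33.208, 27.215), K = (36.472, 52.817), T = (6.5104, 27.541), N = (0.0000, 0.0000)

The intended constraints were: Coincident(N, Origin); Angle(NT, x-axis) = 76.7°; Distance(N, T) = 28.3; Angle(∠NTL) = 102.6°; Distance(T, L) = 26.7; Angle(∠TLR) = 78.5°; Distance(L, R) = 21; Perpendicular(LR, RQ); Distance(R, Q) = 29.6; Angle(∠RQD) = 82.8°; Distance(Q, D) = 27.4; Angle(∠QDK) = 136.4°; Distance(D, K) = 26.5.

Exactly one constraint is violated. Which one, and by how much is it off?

Distance(D, K) = 26.5 — off by 4.40.

N = (0.00, 0.00) ✓; NT at 76.70° ✓; |NT| = 28.30 ✓; ∠NTL = 102.6° ✓; |TL| = 26.70 ✓; ∠TLR = 78.50° ✓; |LR| = 21.00 ✓; ∠(LR, RQ) = 90.00° ✓; |RQ| = 29.60 ✓; ∠RQD = 82.80° ✓; |QD| = 27.40 ✓; ∠QDK = 136.4° ✓; |DK| = 30.90 ✗.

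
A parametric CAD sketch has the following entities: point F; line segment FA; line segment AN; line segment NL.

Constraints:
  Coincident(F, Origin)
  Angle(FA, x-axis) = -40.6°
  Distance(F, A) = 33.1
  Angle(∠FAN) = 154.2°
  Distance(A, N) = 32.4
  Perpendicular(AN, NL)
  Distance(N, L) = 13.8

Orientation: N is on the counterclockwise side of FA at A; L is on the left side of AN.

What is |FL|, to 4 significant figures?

62.20

∠FAN = 154.2°, so AN runs at -40.6° + (180° − 154.2°) = -14.80° from the x-axis; with |AN| = 32.4, N = A + 32.4·(cos -14.80°, sin -14.80°) = (56.46, -29.82). AN ⟂ NL; with |NL| = 13.8 on the left of AN, L = N + 13.8·(0.2554, 0.9668) = (59.98, -16.47). Then |FL| = |L − F| = 62.20.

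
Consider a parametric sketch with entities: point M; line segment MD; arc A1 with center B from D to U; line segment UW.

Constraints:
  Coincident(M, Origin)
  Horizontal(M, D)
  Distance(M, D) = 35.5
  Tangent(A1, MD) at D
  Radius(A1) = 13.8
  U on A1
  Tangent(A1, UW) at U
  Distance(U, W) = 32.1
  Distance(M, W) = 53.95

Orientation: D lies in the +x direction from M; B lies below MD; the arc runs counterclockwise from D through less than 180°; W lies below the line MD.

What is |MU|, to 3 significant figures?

26.8

M is at the origin; MD is horizontal with |MD| = 35.5 and D on the +x side, so D = (35.5, 0.00). Tangency of A1 to MD means the radius BD is perpendicular to MD, so B = D + (0, -13.8) = (35.5, -13.8). Since BU ⟂ UW (tangency), |BW| = √(13.8² + 32.1²) = 34.9 regardless of where U sits on A1. So W lies on both circle(M, 53.95) and circle(B, 34.9); the below-MD intersection is W = (25.8, -47.4). U is the foot of the tangent from W: U = (21.8, -15.5).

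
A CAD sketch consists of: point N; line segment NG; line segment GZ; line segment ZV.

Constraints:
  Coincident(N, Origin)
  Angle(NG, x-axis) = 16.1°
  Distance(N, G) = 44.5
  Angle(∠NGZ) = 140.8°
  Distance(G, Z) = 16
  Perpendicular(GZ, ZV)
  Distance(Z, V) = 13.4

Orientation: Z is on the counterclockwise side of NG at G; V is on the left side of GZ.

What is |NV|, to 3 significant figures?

52.6

N is at the origin; NG runs at 16.1° with length 44.5, so G = 44.5·(cos 16.1°, sin 16.1°) = (42.8, 12.3). ∠NGZ = 140.8°, so GZ runs at 16.1° + (180° − 140.8°) = 55.3° from the x-axis; with |GZ| = 16.0, Z = G + 16.0·(cos 55.3°, sin 55.3°) = (51.9, 25.5). GZ ⟂ ZV; with |ZV| = 13.4 on the left of GZ, V = Z + 13.4·(-0.822, 0.569) = (40.8, 33.1). Then |NV| = |V − N| = 52.6.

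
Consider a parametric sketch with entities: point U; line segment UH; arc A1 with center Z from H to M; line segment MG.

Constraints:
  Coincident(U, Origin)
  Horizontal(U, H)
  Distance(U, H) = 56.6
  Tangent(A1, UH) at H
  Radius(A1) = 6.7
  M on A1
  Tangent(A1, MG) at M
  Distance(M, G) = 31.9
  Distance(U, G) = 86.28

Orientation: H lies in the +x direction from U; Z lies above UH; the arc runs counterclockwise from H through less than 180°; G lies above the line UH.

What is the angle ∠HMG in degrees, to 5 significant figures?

154.44°

Checks: |ZM| = 6.700 ✓; ∠(ZM, MG) = 90.00° ✓; |MG| = 31.90 ✓; |UG| = 86.28 ✓.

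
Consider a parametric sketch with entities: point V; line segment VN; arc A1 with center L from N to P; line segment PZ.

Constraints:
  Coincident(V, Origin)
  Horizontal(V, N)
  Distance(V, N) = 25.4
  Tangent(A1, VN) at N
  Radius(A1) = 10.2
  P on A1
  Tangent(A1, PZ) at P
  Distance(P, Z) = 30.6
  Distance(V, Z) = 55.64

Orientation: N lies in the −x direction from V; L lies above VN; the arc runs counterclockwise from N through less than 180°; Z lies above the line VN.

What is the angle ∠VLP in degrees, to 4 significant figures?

66.14°

V is at the origin; V and N share the same y with |VN| = 25.4 and N on the −x side, so N = (-25.40, 0.000). Tangency of A1 to VN means the radius LN is perpendicular to VN, so L = N + (0, 10.2) = (-25.40, 10.20). Since LP ⟂ PZ (tangency), |LZ| = √(10.2² + 30.6²) = 32.26 regardless of where P sits on A1. So Z lies on both circle(V, 55.64) and circle(L, 32.26); the above-VN intersection is Z = (-39.45, 39.23). P is the foot of the tangent from Z: P = (-18.10, 17.32).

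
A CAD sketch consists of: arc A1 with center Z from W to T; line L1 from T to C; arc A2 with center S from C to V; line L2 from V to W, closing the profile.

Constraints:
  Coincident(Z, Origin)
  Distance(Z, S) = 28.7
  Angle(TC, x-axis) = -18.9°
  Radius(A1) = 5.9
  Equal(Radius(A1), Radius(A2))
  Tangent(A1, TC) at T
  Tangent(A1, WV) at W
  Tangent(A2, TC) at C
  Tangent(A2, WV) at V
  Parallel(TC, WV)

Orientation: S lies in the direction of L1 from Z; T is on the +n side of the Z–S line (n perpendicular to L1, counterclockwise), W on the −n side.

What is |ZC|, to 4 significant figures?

29.30

Tangency of A1 to both parallel lines with radius 5.9 puts T and W at Z ± 5.9·n: T = (1.911, 5.582), W = (-1.911, -5.582). Equal radii place C and V the same way about S: C = S + 5.9·n = (29.06, -3.715), V = S − 5.9·n = (25.24, -14.88). Then |ZC| = |C − Z| = 29.30.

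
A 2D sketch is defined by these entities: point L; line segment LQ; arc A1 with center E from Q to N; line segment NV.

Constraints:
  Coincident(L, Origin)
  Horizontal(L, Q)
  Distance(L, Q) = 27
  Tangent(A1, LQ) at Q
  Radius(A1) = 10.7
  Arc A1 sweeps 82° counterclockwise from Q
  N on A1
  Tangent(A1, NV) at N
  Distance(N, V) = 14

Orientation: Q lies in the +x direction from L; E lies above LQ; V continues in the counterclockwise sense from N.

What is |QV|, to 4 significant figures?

26.26

L is at the origin; L and Q share the same y with |LQ| = 27.0 and Q on the +x side, so Q = (27.00, 0.000). The tangent condition forces EQ to be normal to LQ, so E = Q + (0, 10.7) = (27.00, 10.70). On A1, Q sits at bearing -90° from E; an 82° counterclockwise sweep puts N at bearing -8°, so N = E + 10.7·(cos -8°, sin -8°) = (37.60, 9.211). Since A1 is tangent to NV there, EN ⟂ NV, so NV runs along (−sin -8°, cos -8°); with |NV| = 14.0, V = (39.54, 23.07). Then |QV| = |V − Q| = 26.26.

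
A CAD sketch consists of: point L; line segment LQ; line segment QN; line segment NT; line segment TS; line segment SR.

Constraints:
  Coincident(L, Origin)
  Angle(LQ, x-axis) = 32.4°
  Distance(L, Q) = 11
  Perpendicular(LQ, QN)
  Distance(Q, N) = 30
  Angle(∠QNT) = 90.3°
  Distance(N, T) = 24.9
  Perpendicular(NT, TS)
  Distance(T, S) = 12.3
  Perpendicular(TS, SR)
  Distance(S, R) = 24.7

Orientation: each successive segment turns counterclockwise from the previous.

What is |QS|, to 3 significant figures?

30.7

∠QNT = 90.3° gives NT at -148° from the x-axis; with |NT| = 24.9, T = (-27.9, 18.0). The perpendicularity gives TS at right angles to NT, so TS runs at -57.9°; with |TS| = 12.3, S = (-21.3, 7.57). Then |QS| = |S − Q| = 30.7.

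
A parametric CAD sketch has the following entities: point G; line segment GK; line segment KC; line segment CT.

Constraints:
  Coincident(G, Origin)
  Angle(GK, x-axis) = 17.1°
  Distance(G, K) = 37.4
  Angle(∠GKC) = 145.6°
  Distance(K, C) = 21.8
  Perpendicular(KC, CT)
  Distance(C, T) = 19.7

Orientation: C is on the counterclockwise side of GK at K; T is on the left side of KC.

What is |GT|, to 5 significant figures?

52.679

∠GKC = 145.6°, so KC runs at 17.1° + (180° − 145.6°) = 51.500° from the x-axis; with |KC| = 21.8, C = K + 21.8·(cos 51.500°, sin 51.500°) = (49.317, 28.058). KC ⟂ CT; with |CT| = 19.7 on the left of KC, T = C + 19.7·(-0.78261, 0.62251) = (33.900, 40.322). Then |GT| = |T − G| = 52.679.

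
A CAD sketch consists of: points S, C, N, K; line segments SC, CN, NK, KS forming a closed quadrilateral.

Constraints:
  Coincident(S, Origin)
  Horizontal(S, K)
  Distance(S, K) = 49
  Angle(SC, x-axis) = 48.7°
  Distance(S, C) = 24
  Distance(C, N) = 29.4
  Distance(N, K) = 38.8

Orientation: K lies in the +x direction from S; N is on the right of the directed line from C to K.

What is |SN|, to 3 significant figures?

16.2

Checks: |CN| = 29.40 ✓; |NK| = 38.80 ✓.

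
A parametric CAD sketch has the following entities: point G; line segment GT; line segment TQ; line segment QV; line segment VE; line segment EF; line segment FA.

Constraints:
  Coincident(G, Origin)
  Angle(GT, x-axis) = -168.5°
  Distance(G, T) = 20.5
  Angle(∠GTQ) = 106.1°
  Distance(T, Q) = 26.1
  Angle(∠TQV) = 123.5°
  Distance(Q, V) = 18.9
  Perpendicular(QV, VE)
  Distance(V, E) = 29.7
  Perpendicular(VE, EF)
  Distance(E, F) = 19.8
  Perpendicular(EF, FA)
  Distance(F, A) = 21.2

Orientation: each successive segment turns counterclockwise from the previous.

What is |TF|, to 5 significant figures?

15.664

G is at the origin; GT runs at -168.5° with length 20.5, so T = (-20.088, -4.0870). ∠GTQ = 106.1° gives TQ at -94.600° from the x-axis; with |TQ| = 26.1, Q = (-22.182, -30.103). ∠TQV = 123.5° gives QV at -38.100° from the x-axis; with |QV| = 18.9, V = (-7.3086, -41.765). QV is perpendicular to VE, so VE runs at 51.900°; with |VE| = 29.7, E = (11.017, -18.393). The perpendicularity gives EF at right angles to VE, so EF runs at 141.90°; with |EF| = 19.8, F = (-4.5639, -6.1757). Then |TF| = |F − T| = 15.664.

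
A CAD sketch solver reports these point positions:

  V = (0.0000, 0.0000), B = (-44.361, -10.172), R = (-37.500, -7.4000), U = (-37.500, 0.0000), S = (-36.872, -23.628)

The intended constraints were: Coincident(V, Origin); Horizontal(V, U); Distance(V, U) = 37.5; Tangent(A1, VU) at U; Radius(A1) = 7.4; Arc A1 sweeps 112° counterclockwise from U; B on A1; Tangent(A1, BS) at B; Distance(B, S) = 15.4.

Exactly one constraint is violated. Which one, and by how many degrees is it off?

Tangent(A1, BS) at B — off by 7.10°.

V = (0.00, 0.00) ✓; V.y = 0.00, U.y = 0.00 ✓; |VU| = 37.50 ✓; ∠(RU, UV) = 90.00° ✓; |RU| = 7.400 ✓; bearing(R→B) − bearing(R→U) = 112.0° ✓; |RB| = 7.400 ✓; ∠(RB, BS) = 82.90° ✗; |BS| = 15.40 ✓.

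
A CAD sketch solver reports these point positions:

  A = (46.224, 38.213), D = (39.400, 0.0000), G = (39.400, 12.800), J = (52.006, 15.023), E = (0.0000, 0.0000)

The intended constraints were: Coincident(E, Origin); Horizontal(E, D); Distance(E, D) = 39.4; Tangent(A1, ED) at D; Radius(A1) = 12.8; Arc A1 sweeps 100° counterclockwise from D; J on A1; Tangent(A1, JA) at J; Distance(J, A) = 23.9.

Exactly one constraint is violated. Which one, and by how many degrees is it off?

Tangent(A1, JA) at J — off by 4.00°.

E = (0.00, 0.00) ✓; E.y = 0.00, D.y = 0.00 ✓; |ED| = 39.40 ✓; ∠(GD, DE) = 90.00° ✓; |GD| = 12.80 ✓; bearing(G→J) − bearing(G→D) = 100.0° ✓; |GJ| = 12.80 ✓; ∠(GJ, JA) = 86.00° ✗; |JA| = 23.90 ✓.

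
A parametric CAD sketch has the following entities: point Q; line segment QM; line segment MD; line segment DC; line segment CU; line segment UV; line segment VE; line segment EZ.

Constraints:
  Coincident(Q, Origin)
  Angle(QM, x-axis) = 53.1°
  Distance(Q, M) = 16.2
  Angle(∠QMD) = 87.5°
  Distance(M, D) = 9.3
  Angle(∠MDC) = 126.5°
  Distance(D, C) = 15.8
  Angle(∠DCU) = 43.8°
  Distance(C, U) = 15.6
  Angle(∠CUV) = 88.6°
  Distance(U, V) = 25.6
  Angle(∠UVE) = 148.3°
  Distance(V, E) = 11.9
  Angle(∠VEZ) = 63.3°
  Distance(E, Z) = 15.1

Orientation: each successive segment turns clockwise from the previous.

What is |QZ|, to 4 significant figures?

33.23

∠UVE = 148.3° gives VE at 7.800° from the x-axis; with |VE| = 11.9, E = (37.44, 20.96). ∠VEZ = 63.3° gives EZ at -108.9° from the x-axis; with |EZ| = 15.1, Z = (32.55, 6.676). Then |QZ| = |Z − Q| = 33.23.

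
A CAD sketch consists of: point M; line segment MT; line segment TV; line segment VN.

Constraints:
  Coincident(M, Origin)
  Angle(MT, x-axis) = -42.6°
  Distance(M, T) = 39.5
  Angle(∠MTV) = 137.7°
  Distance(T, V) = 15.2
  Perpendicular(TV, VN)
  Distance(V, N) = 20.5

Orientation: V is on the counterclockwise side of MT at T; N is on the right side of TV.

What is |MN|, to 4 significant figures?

64.73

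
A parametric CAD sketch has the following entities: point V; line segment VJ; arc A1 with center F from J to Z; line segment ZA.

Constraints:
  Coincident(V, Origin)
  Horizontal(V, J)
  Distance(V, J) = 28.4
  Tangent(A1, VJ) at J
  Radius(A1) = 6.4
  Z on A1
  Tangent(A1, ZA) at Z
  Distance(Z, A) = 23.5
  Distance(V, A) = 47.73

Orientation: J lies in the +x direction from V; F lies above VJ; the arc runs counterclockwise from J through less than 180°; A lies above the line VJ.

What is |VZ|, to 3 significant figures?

35.2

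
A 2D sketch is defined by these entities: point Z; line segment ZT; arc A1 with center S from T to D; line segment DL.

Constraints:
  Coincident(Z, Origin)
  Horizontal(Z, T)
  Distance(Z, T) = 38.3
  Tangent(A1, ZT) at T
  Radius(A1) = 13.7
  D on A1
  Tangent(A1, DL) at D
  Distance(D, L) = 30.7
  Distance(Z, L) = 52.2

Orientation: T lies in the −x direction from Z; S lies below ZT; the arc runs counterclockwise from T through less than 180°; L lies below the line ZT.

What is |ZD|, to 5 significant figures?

53.384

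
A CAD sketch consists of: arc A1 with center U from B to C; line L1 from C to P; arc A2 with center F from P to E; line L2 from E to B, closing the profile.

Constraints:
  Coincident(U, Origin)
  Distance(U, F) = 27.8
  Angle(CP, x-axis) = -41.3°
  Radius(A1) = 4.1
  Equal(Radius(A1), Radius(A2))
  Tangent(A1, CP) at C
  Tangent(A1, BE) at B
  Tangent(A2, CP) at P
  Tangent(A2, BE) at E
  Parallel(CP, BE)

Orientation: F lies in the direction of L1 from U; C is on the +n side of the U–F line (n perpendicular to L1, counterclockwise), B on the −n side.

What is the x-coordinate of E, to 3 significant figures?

18.2

The slot axis is L1's direction at -41.3°, so u = (cos -41.3°, sin -41.3°) = (0.751, -0.660) and n = (−sin -41.3°, cos -41.3°) = (0.660, 0.751). U is at the origin and F lies 27.8 along u from U, so F = 27.8·u = (20.9, -18.3). Tangency of A1 to both parallel lines with radius 4.1 puts C and B at U ± 4.1·n: C = (2.71, 3.08), B = (-2.71, -3.08). Equal radii place P and E the same way about F: P = F + 4.1·n = (23.6, -15.3), E = F − 4.1·n = (18.2, -21.4). So E.x = 18.2.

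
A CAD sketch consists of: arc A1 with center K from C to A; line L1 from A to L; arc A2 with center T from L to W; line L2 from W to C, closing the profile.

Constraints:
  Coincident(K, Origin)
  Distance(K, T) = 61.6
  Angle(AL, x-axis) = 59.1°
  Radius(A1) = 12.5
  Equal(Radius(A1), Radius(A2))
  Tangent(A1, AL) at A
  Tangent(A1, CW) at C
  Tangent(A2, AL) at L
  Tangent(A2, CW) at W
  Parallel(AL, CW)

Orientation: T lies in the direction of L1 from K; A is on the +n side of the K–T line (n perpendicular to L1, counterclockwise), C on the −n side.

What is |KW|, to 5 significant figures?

62.855

The slot axis is L1's direction at 59.1°, so u = (cos 59.1°, sin 59.1°) = (0.51354, 0.85806) and n = (−sin 59.1°, cos 59.1°) = (-0.85806, 0.51354). K is at the origin and T lies 61.6 along u from K, so T = 61.6·u = (31.634, 52.857). Tangency of A1 to both parallel lines with radius 12.5 puts A and C at K ± 12.5·n: A = (-10.726, 6.4193), C = (10.726, -6.4193). Equal radii place L and W the same way about T: L = T + 12.5·n = (20.908, 59.276), W = T − 12.5·n = (42.360, 46.438). Then |KW| = |W − K| = 62.855.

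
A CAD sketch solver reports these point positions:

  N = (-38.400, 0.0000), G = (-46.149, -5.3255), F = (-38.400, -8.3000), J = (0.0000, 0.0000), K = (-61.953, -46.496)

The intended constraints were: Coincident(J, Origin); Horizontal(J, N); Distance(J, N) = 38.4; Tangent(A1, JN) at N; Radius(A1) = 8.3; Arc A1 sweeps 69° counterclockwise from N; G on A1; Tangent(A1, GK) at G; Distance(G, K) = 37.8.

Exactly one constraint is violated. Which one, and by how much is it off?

Distance(G, K) = 37.8 — off by 6.30.

J = (0.00, 0.00) ✓; J.y = 0.00, N.y = 0.00 ✓; |JN| = 38.40 ✓; ∠(FN, NJ) = 90.00° ✓; |FN| = 8.300 ✓; bearing(F→G) − bearing(F→N) = 69.00° ✓; |FG| = 8.300 ✓; ∠(FG, GK) = 90.00° ✓; |GK| = 44.10 ✗.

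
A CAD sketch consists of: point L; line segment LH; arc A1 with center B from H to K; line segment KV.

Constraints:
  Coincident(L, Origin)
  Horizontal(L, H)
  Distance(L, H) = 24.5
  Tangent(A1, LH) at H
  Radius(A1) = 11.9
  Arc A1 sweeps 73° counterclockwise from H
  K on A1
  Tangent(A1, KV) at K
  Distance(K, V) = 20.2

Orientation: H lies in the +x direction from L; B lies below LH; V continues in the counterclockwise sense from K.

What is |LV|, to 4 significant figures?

28.66

L is at the origin; L and H share the same y with |LH| = 24.5 and H on the +x side, so H = (24.50, 0.000). Since A1 is tangent to LH there, BH ⟂ LH, so B = H + (0, -11.9) = (24.50, -11.90). On A1, H sits at bearing 90° from B; a 73° counterclockwise sweep puts K at bearing 163°, so K = B + 11.9·(cos 163°, sin 163°) = (13.12, -8.421). A1 meets KV tangentially, so BK is at right angles to KV, so KV runs along (−sin 163°, cos 163°); with |KV| = 20.2, V = (7.214, -27.74). Then |LV| = |V − L| = 28.66.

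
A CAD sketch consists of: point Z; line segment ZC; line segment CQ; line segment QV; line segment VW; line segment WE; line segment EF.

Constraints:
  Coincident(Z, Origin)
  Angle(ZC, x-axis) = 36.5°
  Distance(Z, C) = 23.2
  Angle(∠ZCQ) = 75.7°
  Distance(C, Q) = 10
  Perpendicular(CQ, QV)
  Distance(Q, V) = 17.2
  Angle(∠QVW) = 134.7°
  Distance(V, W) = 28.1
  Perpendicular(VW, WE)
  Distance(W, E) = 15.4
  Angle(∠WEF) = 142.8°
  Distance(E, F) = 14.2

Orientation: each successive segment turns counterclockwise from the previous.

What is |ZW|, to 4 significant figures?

21.36

Z is at the origin; ZC runs at 36.5° with length 23.2, so C = (18.65, 13.80). ∠ZCQ = 75.7° gives CQ at 140.8° from the x-axis; with |CQ| = 10.0, Q = (10.90, 20.12). CQ ⟂ QV, so QV runs at -129.2°; with |QV| = 17.2, V = (0.02913, 6.791). ∠QVW = 134.7° gives VW at -83.90° from the x-axis; with |VW| = 28.1, W = (3.015, -21.15). Then |ZW| = |W − Z| = 21.36.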